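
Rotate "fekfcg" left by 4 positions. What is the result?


Input: "fekfcg", rotate left by 4
First 4 characters: "fekf"
Remaining characters: "cg"
Concatenate remaining + first: "cg" + "fekf" = "cgfekf"

cgfekf


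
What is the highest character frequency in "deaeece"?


Input: deaeece
Character counts:
  'a': 1
  'c': 1
  'd': 1
  'e': 4
Maximum frequency: 4

4


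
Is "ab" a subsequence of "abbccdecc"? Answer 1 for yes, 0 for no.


Check if "ab" is a subsequence of "abbccdecc"
Greedy scan:
  Position 0 ('a'): matches sub[0] = 'a'
  Position 1 ('b'): matches sub[1] = 'b'
  Position 2 ('b'): no match needed
  Position 3 ('c'): no match needed
  Position 4 ('c'): no match needed
  Position 5 ('d'): no match needed
  Position 6 ('e'): no match needed
  Position 7 ('c'): no match needed
  Position 8 ('c'): no match needed
All 2 characters matched => is a subsequence

1


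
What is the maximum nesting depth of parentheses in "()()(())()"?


Input: "()()(())()"
Tracking depth:
  Position 0 '(': depth becomes 1
  Position 1 ')': depth becomes 0
  Position 2 '(': depth becomes 1
  Position 3 ')': depth becomes 0
  Position 4 '(': depth becomes 1
  Position 5 '(': depth becomes 2
  Position 6 ')': depth becomes 1
  Position 7 ')': depth becomes 0
  Position 8 '(': depth becomes 1
  Position 9 ')': depth becomes 0
Maximum depth reached: 2

2


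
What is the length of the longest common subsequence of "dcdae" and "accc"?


LCS of "dcdae" and "accc"
DP table:
           a    c    c    c
      0    0    0    0    0
  d   0    0    0    0    0
  c   0    0    1    1    1
  d   0    0    1    1    1
  a   0    1    1    1    1
  e   0    1    1    1    1
LCS length = dp[5][4] = 1

1


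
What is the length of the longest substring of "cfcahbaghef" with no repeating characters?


Input: "cfcahbaghef"
Sliding window (track last position of each char):
  Position 0 ('c'): window [0,0] length 1 -- new best
  Position 1 ('f'): window [0,1] length 2 -- new best
  Position 2 ('c'): repeat (last at 0), move window start to 1
  Position 2 ('c'): window [1,2] length 2
  Position 3 ('a'): window [1,3] length 3 -- new best
  Position 4 ('h'): window [1,4] length 4 -- new best
  Position 5 ('b'): window [1,5] length 5 -- new best
  Position 6 ('a'): repeat (last at 3), move window start to 4
  Position 6 ('a'): window [4,6] length 3
  Position 7 ('g'): window [4,7] length 4
  Position 8 ('h'): repeat (last at 4), move window start to 5
  Position 8 ('h'): window [5,8] length 4
  Position 9 ('e'): window [5,9] length 5
  Position 10 ('f'): window [5,10] length 6 -- new best
Longest substring with no repeats: "baghef" with length 6

6


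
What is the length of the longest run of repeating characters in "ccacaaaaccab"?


Input: "ccacaaaaccab"
Scanning for longest run:
  Position 1 ('c'): continues run of 'c', length=2
  Position 2 ('a'): new char, reset run to 1
  Position 3 ('c'): new char, reset run to 1
  Position 4 ('a'): new char, reset run to 1
  Position 5 ('a'): continues run of 'a', length=2
  Position 6 ('a'): continues run of 'a', length=3
  Position 7 ('a'): continues run of 'a', length=4
  Position 8 ('c'): new char, reset run to 1
  Position 9 ('c'): continues run of 'c', length=2
  Position 10 ('a'): new char, reset run to 1
  Position 11 ('b'): new char, reset run to 1
Longest run: 'a' with length 4

4


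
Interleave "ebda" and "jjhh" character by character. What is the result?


Interleaving "ebda" and "jjhh":
  Position 0: 'e' from first, 'j' from second => "ej"
  Position 1: 'b' from first, 'j' from second => "bj"
  Position 2: 'd' from first, 'h' from second => "dh"
  Position 3: 'a' from first, 'h' from second => "ah"
Result: ejbjdhah

ejbjdhah


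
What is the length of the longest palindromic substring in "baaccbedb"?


Input: "baaccbedb"
Checking substrings for palindromes:
  [1:3] "aa" (len 2) => palindrome
  [3:5] "cc" (len 2) => palindrome
Longest palindromic substring: "aa" with length 2

2


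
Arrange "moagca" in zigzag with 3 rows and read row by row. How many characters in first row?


Zigzag "moagca" into 3 rows:
Placing characters:
  'm' => row 0
  'o' => row 1
  'a' => row 2
  'g' => row 1
  'c' => row 0
  'a' => row 1
Rows:
  Row 0: "mc"
  Row 1: "oga"
  Row 2: "a"
First row length: 2

2


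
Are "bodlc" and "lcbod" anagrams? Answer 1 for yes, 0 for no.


Strings: "bodlc", "lcbod"
Sorted first:  bcdlo
Sorted second: bcdlo
Sorted forms match => anagrams

1


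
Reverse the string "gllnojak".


Input: gllnojak
Reading characters right to left:
  Position 7: 'k'
  Position 6: 'a'
  Position 5: 'j'
  Position 4: 'o'
  Position 3: 'n'
  Position 2: 'l'
  Position 1: 'l'
  Position 0: 'g'
Reversed: kajonllg

kajonllg


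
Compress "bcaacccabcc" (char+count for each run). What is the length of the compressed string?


Input: bcaacccabcc
Runs:
  'b' x 1 => "b1"
  'c' x 1 => "c1"
  'a' x 2 => "a2"
  'c' x 3 => "c3"
  'a' x 1 => "a1"
  'b' x 1 => "b1"
  'c' x 2 => "c2"
Compressed: "b1c1a2c3a1b1c2"
Compressed length: 14

14


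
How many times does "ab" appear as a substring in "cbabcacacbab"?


Searching for "ab" in "cbabcacacbab"
Scanning each position:
  Position 0: "cb" => no
  Position 1: "ba" => no
  Position 2: "ab" => MATCH
  Position 3: "bc" => no
  Position 4: "ca" => no
  Position 5: "ac" => no
  Position 6: "ca" => no
  Position 7: "ac" => no
  Position 8: "cb" => no
  Position 9: "ba" => no
  Position 10: "ab" => MATCH
Total occurrences: 2

2


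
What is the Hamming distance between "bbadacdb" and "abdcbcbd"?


Comparing "bbadacdb" and "abdcbcbd" position by position:
  Position 0: 'b' vs 'a' => differ
  Position 1: 'b' vs 'b' => same
  Position 2: 'a' vs 'd' => differ
  Position 3: 'd' vs 'c' => differ
  Position 4: 'a' vs 'b' => differ
  Position 5: 'c' vs 'c' => same
  Position 6: 'd' vs 'b' => differ
  Position 7: 'b' vs 'd' => differ
Total differences (Hamming distance): 6

6


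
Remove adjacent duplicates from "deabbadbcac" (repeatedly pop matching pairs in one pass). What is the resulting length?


Input: deabbadbcac
Stack-based adjacent duplicate removal:
  Read 'd': push. Stack: d
  Read 'e': push. Stack: de
  Read 'a': push. Stack: dea
  Read 'b': push. Stack: deab
  Read 'b': matches stack top 'b' => pop. Stack: dea
  Read 'a': matches stack top 'a' => pop. Stack: de
  Read 'd': push. Stack: ded
  Read 'b': push. Stack: dedb
  Read 'c': push. Stack: dedbc
  Read 'a': push. Stack: dedbca
  Read 'c': push. Stack: dedbcac
Final stack: "dedbcac" (length 7)

7


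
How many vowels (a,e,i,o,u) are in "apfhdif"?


Input: apfhdif
Checking each character:
  'a' at position 0: vowel (running total: 1)
  'p' at position 1: consonant
  'f' at position 2: consonant
  'h' at position 3: consonant
  'd' at position 4: consonant
  'i' at position 5: vowel (running total: 2)
  'f' at position 6: consonant
Total vowels: 2

2


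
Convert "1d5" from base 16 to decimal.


Input: "1d5" in base 16
Positional expansion:
  Digit '1' (value 1) x 16^2 = 256
  Digit 'd' (value 13) x 16^1 = 208
  Digit '5' (value 5) x 16^0 = 5
Sum = 469

469


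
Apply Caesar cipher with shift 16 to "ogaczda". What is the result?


Caesar cipher: shift "ogaczda" by 16
  'o' (pos 14) + 16 = pos 4 = 'e'
  'g' (pos 6) + 16 = pos 22 = 'w'
  'a' (pos 0) + 16 = pos 16 = 'q'
  'c' (pos 2) + 16 = pos 18 = 's'
  'z' (pos 25) + 16 = pos 15 = 'p'
  'd' (pos 3) + 16 = pos 19 = 't'
  'a' (pos 0) + 16 = pos 16 = 'q'
Result: ewqsptq

ewqsptq


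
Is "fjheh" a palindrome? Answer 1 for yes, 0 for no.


Input: fjheh
Reversed: hehjf
  Compare pos 0 ('f') with pos 4 ('h'): MISMATCH
  Compare pos 1 ('j') with pos 3 ('e'): MISMATCH
Result: not a palindrome

0


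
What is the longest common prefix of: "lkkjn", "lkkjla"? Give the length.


Words: lkkjn, lkkjla
  Position 0: all 'l' => match
  Position 1: all 'k' => match
  Position 2: all 'k' => match
  Position 3: all 'j' => match
  Position 4: ('n', 'l') => mismatch, stop
LCP = "lkkj" (length 4)

4


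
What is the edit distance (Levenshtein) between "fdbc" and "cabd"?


Computing edit distance: "fdbc" -> "cabd"
DP table:
           c    a    b    d
      0    1    2    3    4
  f   1    1    2    3    4
  d   2    2    2    3    3
  b   3    3    3    2    3
  c   4    3    4    3    3
Edit distance = dp[4][4] = 3

3


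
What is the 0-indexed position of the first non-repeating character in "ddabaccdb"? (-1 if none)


Input: ddabaccdb
Character frequencies:
  'a': 2
  'b': 2
  'c': 2
  'd': 3
Scanning left to right for freq == 1:
  Position 0 ('d'): freq=3, skip
  Position 1 ('d'): freq=3, skip
  Position 2 ('a'): freq=2, skip
  Position 3 ('b'): freq=2, skip
  Position 4 ('a'): freq=2, skip
  Position 5 ('c'): freq=2, skip
  Position 6 ('c'): freq=2, skip
  Position 7 ('d'): freq=3, skip
  Position 8 ('b'): freq=2, skip
  No unique character found => answer = -1

-1


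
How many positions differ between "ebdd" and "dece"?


Comparing "ebdd" and "dece" position by position:
  Position 0: 'e' vs 'd' => DIFFER
  Position 1: 'b' vs 'e' => DIFFER
  Position 2: 'd' vs 'c' => DIFFER
  Position 3: 'd' vs 'e' => DIFFER
Positions that differ: 4

4


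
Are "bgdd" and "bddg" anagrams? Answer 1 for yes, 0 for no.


Strings: "bgdd", "bddg"
Sorted first:  bddg
Sorted second: bddg
Sorted forms match => anagrams

1


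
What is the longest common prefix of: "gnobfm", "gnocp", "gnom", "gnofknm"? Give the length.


Words: gnobfm, gnocp, gnom, gnofknm
  Position 0: all 'g' => match
  Position 1: all 'n' => match
  Position 2: all 'o' => match
  Position 3: ('b', 'c', 'm', 'f') => mismatch, stop
LCP = "gno" (length 3)

3


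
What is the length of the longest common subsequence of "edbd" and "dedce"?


LCS of "edbd" and "dedce"
DP table:
           d    e    d    c    e
      0    0    0    0    0    0
  e   0    0    1    1    1    1
  d   0    1    1    2    2    2
  b   0    1    1    2    2    2
  d   0    1    1    2    2    2
LCS length = dp[4][5] = 2

2


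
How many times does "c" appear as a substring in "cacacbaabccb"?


Searching for "c" in "cacacbaabccb"
Scanning each position:
  Position 0: "c" => MATCH
  Position 1: "a" => no
  Position 2: "c" => MATCH
  Position 3: "a" => no
  Position 4: "c" => MATCH
  Position 5: "b" => no
  Position 6: "a" => no
  Position 7: "a" => no
  Position 8: "b" => no
  Position 9: "c" => MATCH
  Position 10: "c" => MATCH
  Position 11: "b" => no
Total occurrences: 5

5


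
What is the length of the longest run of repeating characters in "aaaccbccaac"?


Input: "aaaccbccaac"
Scanning for longest run:
  Position 1 ('a'): continues run of 'a', length=2
  Position 2 ('a'): continues run of 'a', length=3
  Position 3 ('c'): new char, reset run to 1
  Position 4 ('c'): continues run of 'c', length=2
  Position 5 ('b'): new char, reset run to 1
  Position 6 ('c'): new char, reset run to 1
  Position 7 ('c'): continues run of 'c', length=2
  Position 8 ('a'): new char, reset run to 1
  Position 9 ('a'): continues run of 'a', length=2
  Position 10 ('c'): new char, reset run to 1
Longest run: 'a' with length 3

3


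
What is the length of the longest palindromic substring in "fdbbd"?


Input: "fdbbd"
Checking substrings for palindromes:
  [1:5] "dbbd" (len 4) => palindrome
  [2:4] "bb" (len 2) => palindrome
Longest palindromic substring: "dbbd" with length 4

4


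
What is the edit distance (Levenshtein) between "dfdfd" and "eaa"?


Computing edit distance: "dfdfd" -> "eaa"
DP table:
           e    a    a
      0    1    2    3
  d   1    1    2    3
  f   2    2    2    3
  d   3    3    3    3
  f   4    4    4    4
  d   5    5    5    5
Edit distance = dp[5][3] = 5

5


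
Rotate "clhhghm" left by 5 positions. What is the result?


Input: "clhhghm", rotate left by 5
First 5 characters: "clhhg"
Remaining characters: "hm"
Concatenate remaining + first: "hm" + "clhhg" = "hmclhhg"

hmclhhg


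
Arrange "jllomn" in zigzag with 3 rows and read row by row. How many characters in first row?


Zigzag "jllomn" into 3 rows:
Placing characters:
  'j' => row 0
  'l' => row 1
  'l' => row 2
  'o' => row 1
  'm' => row 0
  'n' => row 1
Rows:
  Row 0: "jm"
  Row 1: "lon"
  Row 2: "l"
First row length: 2

2


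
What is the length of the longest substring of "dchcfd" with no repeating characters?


Input: "dchcfd"
Sliding window (track last position of each char):
  Position 0 ('d'): window [0,0] length 1 -- new best
  Position 1 ('c'): window [0,1] length 2 -- new best
  Position 2 ('h'): window [0,2] length 3 -- new best
  Position 3 ('c'): repeat (last at 1), move window start to 2
  Position 3 ('c'): window [2,3] length 2
  Position 4 ('f'): window [2,4] length 3
  Position 5 ('d'): window [2,5] length 4 -- new best
Longest substring with no repeats: "hcfd" with length 4

4


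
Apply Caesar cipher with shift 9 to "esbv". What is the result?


Caesar cipher: shift "esbv" by 9
  'e' (pos 4) + 9 = pos 13 = 'n'
  's' (pos 18) + 9 = pos 1 = 'b'
  'b' (pos 1) + 9 = pos 10 = 'k'
  'v' (pos 21) + 9 = pos 4 = 'e'
Result: nbke

nbke


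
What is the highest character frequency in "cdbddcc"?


Input: cdbddcc
Character counts:
  'b': 1
  'c': 3
  'd': 3
Maximum frequency: 3

3


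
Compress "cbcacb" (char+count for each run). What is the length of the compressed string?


Input: cbcacb
Runs:
  'c' x 1 => "c1"
  'b' x 1 => "b1"
  'c' x 1 => "c1"
  'a' x 1 => "a1"
  'c' x 1 => "c1"
  'b' x 1 => "b1"
Compressed: "c1b1c1a1c1b1"
Compressed length: 12

12


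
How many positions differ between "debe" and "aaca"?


Comparing "debe" and "aaca" position by position:
  Position 0: 'd' vs 'a' => DIFFER
  Position 1: 'e' vs 'a' => DIFFER
  Position 2: 'b' vs 'c' => DIFFER
  Position 3: 'e' vs 'a' => DIFFER
Positions that differ: 4

4


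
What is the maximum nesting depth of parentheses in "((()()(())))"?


Input: "((()()(())))"
Tracking depth:
  Position 0 '(': depth becomes 1
  Position 1 '(': depth becomes 2
  Position 2 '(': depth becomes 3
  Position 3 ')': depth becomes 2
  Position 4 '(': depth becomes 3
  Position 5 ')': depth becomes 2
  Position 6 '(': depth becomes 3
  Position 7 '(': depth becomes 4
  Position 8 ')': depth becomes 3
  Position 9 ')': depth becomes 2
  Position 10 ')': depth becomes 1
  Position 11 ')': depth becomes 0
Maximum depth reached: 4

4


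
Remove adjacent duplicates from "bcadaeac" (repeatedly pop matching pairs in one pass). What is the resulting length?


Input: bcadaeac
Stack-based adjacent duplicate removal:
  Read 'b': push. Stack: b
  Read 'c': push. Stack: bc
  Read 'a': push. Stack: bca
  Read 'd': push. Stack: bcad
  Read 'a': push. Stack: bcada
  Read 'e': push. Stack: bcadae
  Read 'a': push. Stack: bcadaea
  Read 'c': push. Stack: bcadaeac
Final stack: "bcadaeac" (length 8)

8


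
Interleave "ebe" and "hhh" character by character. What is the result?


Interleaving "ebe" and "hhh":
  Position 0: 'e' from first, 'h' from second => "eh"
  Position 1: 'b' from first, 'h' from second => "bh"
  Position 2: 'e' from first, 'h' from second => "eh"
Result: ehbheh

ehbheh


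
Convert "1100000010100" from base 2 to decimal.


Input: "1100000010100" in base 2
Positional expansion:
  Digit '1' (value 1) x 2^12 = 4096
  Digit '1' (value 1) x 2^11 = 2048
  Digit '0' (value 0) x 2^10 = 0
  Digit '0' (value 0) x 2^9 = 0
  Digit '0' (value 0) x 2^8 = 0
  Digit '0' (value 0) x 2^7 = 0
  Digit '0' (value 0) x 2^6 = 0
  Digit '0' (value 0) x 2^5 = 0
  Digit '1' (value 1) x 2^4 = 16
  Digit '0' (value 0) x 2^3 = 0
  Digit '1' (value 1) x 2^2 = 4
  Digit '0' (value 0) x 2^1 = 0
  Digit '0' (value 0) x 2^0 = 0
Sum = 6164

6164


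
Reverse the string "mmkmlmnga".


Input: mmkmlmnga
Reading characters right to left:
  Position 8: 'a'
  Position 7: 'g'
  Position 6: 'n'
  Position 5: 'm'
  Position 4: 'l'
  Position 3: 'm'
  Position 2: 'k'
  Position 1: 'm'
  Position 0: 'm'
Reversed: agnmlmkmm

agnmlmkmm


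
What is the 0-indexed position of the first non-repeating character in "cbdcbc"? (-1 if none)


Input: cbdcbc
Character frequencies:
  'b': 2
  'c': 3
  'd': 1
Scanning left to right for freq == 1:
  Position 0 ('c'): freq=3, skip
  Position 1 ('b'): freq=2, skip
  Position 2 ('d'): unique! => answer = 2

2


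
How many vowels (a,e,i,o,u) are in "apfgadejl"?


Input: apfgadejl
Checking each character:
  'a' at position 0: vowel (running total: 1)
  'p' at position 1: consonant
  'f' at position 2: consonant
  'g' at position 3: consonant
  'a' at position 4: vowel (running total: 2)
  'd' at position 5: consonant
  'e' at position 6: vowel (running total: 3)
  'j' at position 7: consonant
  'l' at position 8: consonant
Total vowels: 3

3


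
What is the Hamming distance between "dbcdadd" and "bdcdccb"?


Comparing "dbcdadd" and "bdcdccb" position by position:
  Position 0: 'd' vs 'b' => differ
  Position 1: 'b' vs 'd' => differ
  Position 2: 'c' vs 'c' => same
  Position 3: 'd' vs 'd' => same
  Position 4: 'a' vs 'c' => differ
  Position 5: 'd' vs 'c' => differ
  Position 6: 'd' vs 'b' => differ
Total differences (Hamming distance): 5

5


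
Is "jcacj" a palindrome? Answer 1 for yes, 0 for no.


Input: jcacj
Reversed: jcacj
  Compare pos 0 ('j') with pos 4 ('j'): match
  Compare pos 1 ('c') with pos 3 ('c'): match
Result: palindrome

1


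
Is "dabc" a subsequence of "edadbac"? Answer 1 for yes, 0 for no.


Check if "dabc" is a subsequence of "edadbac"
Greedy scan:
  Position 0 ('e'): no match needed
  Position 1 ('d'): matches sub[0] = 'd'
  Position 2 ('a'): matches sub[1] = 'a'
  Position 3 ('d'): no match needed
  Position 4 ('b'): matches sub[2] = 'b'
  Position 5 ('a'): no match needed
  Position 6 ('c'): matches sub[3] = 'c'
All 4 characters matched => is a subsequence

1


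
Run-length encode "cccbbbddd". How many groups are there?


Input: cccbbbddd
Scanning for consecutive runs:
  Group 1: 'c' x 3 (positions 0-2)
  Group 2: 'b' x 3 (positions 3-5)
  Group 3: 'd' x 3 (positions 6-8)
Total groups: 3

3


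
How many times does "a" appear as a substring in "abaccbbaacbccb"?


Searching for "a" in "abaccbbaacbccb"
Scanning each position:
  Position 0: "a" => MATCH
  Position 1: "b" => no
  Position 2: "a" => MATCH
  Position 3: "c" => no
  Position 4: "c" => no
  Position 5: "b" => no
  Position 6: "b" => no
  Position 7: "a" => MATCH
  Position 8: "a" => MATCH
  Position 9: "c" => no
  Position 10: "b" => no
  Position 11: "c" => no
  Position 12: "c" => no
  Position 13: "b" => no
Total occurrences: 4

4


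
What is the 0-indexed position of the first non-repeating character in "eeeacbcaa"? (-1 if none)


Input: eeeacbcaa
Character frequencies:
  'a': 3
  'b': 1
  'c': 2
  'e': 3
Scanning left to right for freq == 1:
  Position 0 ('e'): freq=3, skip
  Position 1 ('e'): freq=3, skip
  Position 2 ('e'): freq=3, skip
  Position 3 ('a'): freq=3, skip
  Position 4 ('c'): freq=2, skip
  Position 5 ('b'): unique! => answer = 5

5


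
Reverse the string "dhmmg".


Input: dhmmg
Reading characters right to left:
  Position 4: 'g'
  Position 3: 'm'
  Position 2: 'm'
  Position 1: 'h'
  Position 0: 'd'
Reversed: gmmhd

gmmhd


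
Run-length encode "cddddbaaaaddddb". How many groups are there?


Input: cddddbaaaaddddb
Scanning for consecutive runs:
  Group 1: 'c' x 1 (positions 0-0)
  Group 2: 'd' x 4 (positions 1-4)
  Group 3: 'b' x 1 (positions 5-5)
  Group 4: 'a' x 4 (positions 6-9)
  Group 5: 'd' x 4 (positions 10-13)
  Group 6: 'b' x 1 (positions 14-14)
Total groups: 6

6


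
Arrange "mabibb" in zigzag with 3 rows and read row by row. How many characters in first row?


Zigzag "mabibb" into 3 rows:
Placing characters:
  'm' => row 0
  'a' => row 1
  'b' => row 2
  'i' => row 1
  'b' => row 0
  'b' => row 1
Rows:
  Row 0: "mb"
  Row 1: "aib"
  Row 2: "b"
First row length: 2

2


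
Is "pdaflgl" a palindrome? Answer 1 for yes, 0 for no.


Input: pdaflgl
Reversed: lglfadp
  Compare pos 0 ('p') with pos 6 ('l'): MISMATCH
  Compare pos 1 ('d') with pos 5 ('g'): MISMATCH
  Compare pos 2 ('a') with pos 4 ('l'): MISMATCH
Result: not a palindrome

0


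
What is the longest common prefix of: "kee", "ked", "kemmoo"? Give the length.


Words: kee, ked, kemmoo
  Position 0: all 'k' => match
  Position 1: all 'e' => match
  Position 2: ('e', 'd', 'm') => mismatch, stop
LCP = "ke" (length 2)

2


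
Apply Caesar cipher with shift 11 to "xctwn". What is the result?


Caesar cipher: shift "xctwn" by 11
  'x' (pos 23) + 11 = pos 8 = 'i'
  'c' (pos 2) + 11 = pos 13 = 'n'
  't' (pos 19) + 11 = pos 4 = 'e'
  'w' (pos 22) + 11 = pos 7 = 'h'
  'n' (pos 13) + 11 = pos 24 = 'y'
Result: inehy

inehy


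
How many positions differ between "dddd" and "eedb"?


Comparing "dddd" and "eedb" position by position:
  Position 0: 'd' vs 'e' => DIFFER
  Position 1: 'd' vs 'e' => DIFFER
  Position 2: 'd' vs 'd' => same
  Position 3: 'd' vs 'b' => DIFFER
Positions that differ: 3

3


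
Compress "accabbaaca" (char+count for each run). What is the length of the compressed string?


Input: accabbaaca
Runs:
  'a' x 1 => "a1"
  'c' x 2 => "c2"
  'a' x 1 => "a1"
  'b' x 2 => "b2"
  'a' x 2 => "a2"
  'c' x 1 => "c1"
  'a' x 1 => "a1"
Compressed: "a1c2a1b2a2c1a1"
Compressed length: 14

14


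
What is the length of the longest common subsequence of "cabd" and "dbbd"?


LCS of "cabd" and "dbbd"
DP table:
           d    b    b    d
      0    0    0    0    0
  c   0    0    0    0    0
  a   0    0    0    0    0
  b   0    0    1    1    1
  d   0    1    1    1    2
LCS length = dp[4][4] = 2

2


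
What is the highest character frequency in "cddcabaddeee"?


Input: cddcabaddeee
Character counts:
  'a': 2
  'b': 1
  'c': 2
  'd': 4
  'e': 3
Maximum frequency: 4

4


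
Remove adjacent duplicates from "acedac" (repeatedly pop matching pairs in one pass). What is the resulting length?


Input: acedac
Stack-based adjacent duplicate removal:
  Read 'a': push. Stack: a
  Read 'c': push. Stack: ac
  Read 'e': push. Stack: ace
  Read 'd': push. Stack: aced
  Read 'a': push. Stack: aceda
  Read 'c': push. Stack: acedac
Final stack: "acedac" (length 6)

6


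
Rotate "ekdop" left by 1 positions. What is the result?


Input: "ekdop", rotate left by 1
First 1 characters: "e"
Remaining characters: "kdop"
Concatenate remaining + first: "kdop" + "e" = "kdope"

kdope


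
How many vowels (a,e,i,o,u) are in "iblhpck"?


Input: iblhpck
Checking each character:
  'i' at position 0: vowel (running total: 1)
  'b' at position 1: consonant
  'l' at position 2: consonant
  'h' at position 3: consonant
  'p' at position 4: consonant
  'c' at position 5: consonant
  'k' at position 6: consonant
Total vowels: 1

1


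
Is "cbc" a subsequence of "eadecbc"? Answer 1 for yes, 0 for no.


Check if "cbc" is a subsequence of "eadecbc"
Greedy scan:
  Position 0 ('e'): no match needed
  Position 1 ('a'): no match needed
  Position 2 ('d'): no match needed
  Position 3 ('e'): no match needed
  Position 4 ('c'): matches sub[0] = 'c'
  Position 5 ('b'): matches sub[1] = 'b'
  Position 6 ('c'): matches sub[2] = 'c'
All 3 characters matched => is a subsequence

1


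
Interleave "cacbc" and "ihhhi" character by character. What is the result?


Interleaving "cacbc" and "ihhhi":
  Position 0: 'c' from first, 'i' from second => "ci"
  Position 1: 'a' from first, 'h' from second => "ah"
  Position 2: 'c' from first, 'h' from second => "ch"
  Position 3: 'b' from first, 'h' from second => "bh"
  Position 4: 'c' from first, 'i' from second => "ci"
Result: ciahchbhci

ciahchbhci


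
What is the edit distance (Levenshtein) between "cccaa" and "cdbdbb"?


Computing edit distance: "cccaa" -> "cdbdbb"
DP table:
           c    d    b    d    b    b
      0    1    2    3    4    5    6
  c   1    0    1    2    3    4    5
  c   2    1    1    2    3    4    5
  c   3    2    2    2    3    4    5
  a   4    3    3    3    3    4    5
  a   5    4    4    4    4    4    5
Edit distance = dp[5][6] = 5

5


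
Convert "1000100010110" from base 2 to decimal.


Input: "1000100010110" in base 2
Positional expansion:
  Digit '1' (value 1) x 2^12 = 4096
  Digit '0' (value 0) x 2^11 = 0
  Digit '0' (value 0) x 2^10 = 0
  Digit '0' (value 0) x 2^9 = 0
  Digit '1' (value 1) x 2^8 = 256
  Digit '0' (value 0) x 2^7 = 0
  Digit '0' (value 0) x 2^6 = 0
  Digit '0' (value 0) x 2^5 = 0
  Digit '1' (value 1) x 2^4 = 16
  Digit '0' (value 0) x 2^3 = 0
  Digit '1' (value 1) x 2^2 = 4
  Digit '1' (value 1) x 2^1 = 2
  Digit '0' (value 0) x 2^0 = 0
Sum = 4374

4374


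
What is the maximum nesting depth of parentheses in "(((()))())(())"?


Input: "(((()))())(())"
Tracking depth:
  Position 0 '(': depth becomes 1
  Position 1 '(': depth becomes 2
  Position 2 '(': depth becomes 3
  Position 3 '(': depth becomes 4
  Position 4 ')': depth becomes 3
  Position 5 ')': depth becomes 2
  Position 6 ')': depth becomes 1
  Position 7 '(': depth becomes 2
  Position 8 ')': depth becomes 1
  Position 9 ')': depth becomes 0
  Position 10 '(': depth becomes 1
  Position 11 '(': depth becomes 2
  Position 12 ')': depth becomes 1
  Position 13 ')': depth becomes 0
Maximum depth reached: 4

4


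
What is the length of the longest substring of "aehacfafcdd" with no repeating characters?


Input: "aehacfafcdd"
Sliding window (track last position of each char):
  Position 0 ('a'): window [0,0] length 1 -- new best
  Position 1 ('e'): window [0,1] length 2 -- new best
  Position 2 ('h'): window [0,2] length 3 -- new best
  Position 3 ('a'): repeat (last at 0), move window start to 1
  Position 3 ('a'): window [1,3] length 3
  Position 4 ('c'): window [1,4] length 4 -- new best
  Position 5 ('f'): window [1,5] length 5 -- new best
  Position 6 ('a'): repeat (last at 3), move window start to 4
  Position 6 ('a'): window [4,6] length 3
  Position 7 ('f'): repeat (last at 5), move window start to 6
  Position 7 ('f'): window [6,7] length 2
  Position 8 ('c'): window [6,8] length 3
  Position 9 ('d'): window [6,9] length 4
  Position 10 ('d'): repeat (last at 9), move window start to 10
  Position 10 ('d'): window [10,10] length 1
Longest substring with no repeats: "ehacf" with length 5

5


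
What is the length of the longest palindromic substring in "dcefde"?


Input: "dcefde"
Checking substrings for palindromes:
  No multi-char palindromic substrings found
Longest palindromic substring: "d" with length 1

1


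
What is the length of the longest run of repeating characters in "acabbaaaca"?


Input: "acabbaaaca"
Scanning for longest run:
  Position 1 ('c'): new char, reset run to 1
  Position 2 ('a'): new char, reset run to 1
  Position 3 ('b'): new char, reset run to 1
  Position 4 ('b'): continues run of 'b', length=2
  Position 5 ('a'): new char, reset run to 1
  Position 6 ('a'): continues run of 'a', length=2
  Position 7 ('a'): continues run of 'a', length=3
  Position 8 ('c'): new char, reset run to 1
  Position 9 ('a'): new char, reset run to 1
Longest run: 'a' with length 3

3


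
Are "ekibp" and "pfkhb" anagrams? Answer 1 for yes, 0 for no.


Strings: "ekibp", "pfkhb"
Sorted first:  beikp
Sorted second: bfhkp
Differ at position 1: 'e' vs 'f' => not anagrams

0


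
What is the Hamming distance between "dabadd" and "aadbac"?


Comparing "dabadd" and "aadbac" position by position:
  Position 0: 'd' vs 'a' => differ
  Position 1: 'a' vs 'a' => same
  Position 2: 'b' vs 'd' => differ
  Position 3: 'a' vs 'b' => differ
  Position 4: 'd' vs 'a' => differ
  Position 5: 'd' vs 'c' => differ
Total differences (Hamming distance): 5

5


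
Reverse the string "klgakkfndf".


Input: klgakkfndf
Reading characters right to left:
  Position 9: 'f'
  Position 8: 'd'
  Position 7: 'n'
  Position 6: 'f'
  Position 5: 'k'
  Position 4: 'k'
  Position 3: 'a'
  Position 2: 'g'
  Position 1: 'l'
  Position 0: 'k'
Reversed: fdnfkkaglk

fdnfkkaglk


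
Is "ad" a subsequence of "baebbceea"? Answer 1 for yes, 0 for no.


Check if "ad" is a subsequence of "baebbceea"
Greedy scan:
  Position 0 ('b'): no match needed
  Position 1 ('a'): matches sub[0] = 'a'
  Position 2 ('e'): no match needed
  Position 3 ('b'): no match needed
  Position 4 ('b'): no match needed
  Position 5 ('c'): no match needed
  Position 6 ('e'): no match needed
  Position 7 ('e'): no match needed
  Position 8 ('a'): no match needed
Only matched 1/2 characters => not a subsequence

0


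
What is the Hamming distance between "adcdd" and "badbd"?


Comparing "adcdd" and "badbd" position by position:
  Position 0: 'a' vs 'b' => differ
  Position 1: 'd' vs 'a' => differ
  Position 2: 'c' vs 'd' => differ
  Position 3: 'd' vs 'b' => differ
  Position 4: 'd' vs 'd' => same
Total differences (Hamming distance): 4

4


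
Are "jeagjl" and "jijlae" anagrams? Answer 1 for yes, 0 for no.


Strings: "jeagjl", "jijlae"
Sorted first:  aegjjl
Sorted second: aeijjl
Differ at position 2: 'g' vs 'i' => not anagrams

0


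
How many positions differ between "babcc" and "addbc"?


Comparing "babcc" and "addbc" position by position:
  Position 0: 'b' vs 'a' => DIFFER
  Position 1: 'a' vs 'd' => DIFFER
  Position 2: 'b' vs 'd' => DIFFER
  Position 3: 'c' vs 'b' => DIFFER
  Position 4: 'c' vs 'c' => same
Positions that differ: 4

4


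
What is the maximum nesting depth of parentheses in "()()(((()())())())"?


Input: "()()(((()())())())"
Tracking depth:
  Position 0 '(': depth becomes 1
  Position 1 ')': depth becomes 0
  Position 2 '(': depth becomes 1
  Position 3 ')': depth becomes 0
  Position 4 '(': depth becomes 1
  Position 5 '(': depth becomes 2
  Position 6 '(': depth becomes 3
  Position 7 '(': depth becomes 4
  Position 8 ')': depth becomes 3
  Position 9 '(': depth becomes 4
  Position 10 ')': depth becomes 3
  Position 11 ')': depth becomes 2
  Position 12 '(': depth becomes 3
  Position 13 ')': depth becomes 2
  Position 14 ')': depth becomes 1
  Position 15 '(': depth becomes 2
  Position 16 ')': depth becomes 1
  Position 17 ')': depth becomes 0
Maximum depth reached: 4

4


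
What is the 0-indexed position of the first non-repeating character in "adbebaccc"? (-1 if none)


Input: adbebaccc
Character frequencies:
  'a': 2
  'b': 2
  'c': 3
  'd': 1
  'e': 1
Scanning left to right for freq == 1:
  Position 0 ('a'): freq=2, skip
  Position 1 ('d'): unique! => answer = 1

1


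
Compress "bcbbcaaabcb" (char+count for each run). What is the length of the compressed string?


Input: bcbbcaaabcb
Runs:
  'b' x 1 => "b1"
  'c' x 1 => "c1"
  'b' x 2 => "b2"
  'c' x 1 => "c1"
  'a' x 3 => "a3"
  'b' x 1 => "b1"
  'c' x 1 => "c1"
  'b' x 1 => "b1"
Compressed: "b1c1b2c1a3b1c1b1"
Compressed length: 16

16


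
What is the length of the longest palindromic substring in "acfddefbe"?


Input: "acfddefbe"
Checking substrings for palindromes:
  [3:5] "dd" (len 2) => palindrome
Longest palindromic substring: "dd" with length 2

2


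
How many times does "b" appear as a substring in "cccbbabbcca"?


Searching for "b" in "cccbbabbcca"
Scanning each position:
  Position 0: "c" => no
  Position 1: "c" => no
  Position 2: "c" => no
  Position 3: "b" => MATCH
  Position 4: "b" => MATCH
  Position 5: "a" => no
  Position 6: "b" => MATCH
  Position 7: "b" => MATCH
  Position 8: "c" => no
  Position 9: "c" => no
  Position 10: "a" => no
Total occurrences: 4

4


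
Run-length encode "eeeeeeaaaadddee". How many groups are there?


Input: eeeeeeaaaadddee
Scanning for consecutive runs:
  Group 1: 'e' x 6 (positions 0-5)
  Group 2: 'a' x 4 (positions 6-9)
  Group 3: 'd' x 3 (positions 10-12)
  Group 4: 'e' x 2 (positions 13-14)
Total groups: 4

4


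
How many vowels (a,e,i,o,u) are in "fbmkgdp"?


Input: fbmkgdp
Checking each character:
  'f' at position 0: consonant
  'b' at position 1: consonant
  'm' at position 2: consonant
  'k' at position 3: consonant
  'g' at position 4: consonant
  'd' at position 5: consonant
  'p' at position 6: consonant
Total vowels: 0

0


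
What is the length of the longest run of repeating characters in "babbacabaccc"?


Input: "babbacabaccc"
Scanning for longest run:
  Position 1 ('a'): new char, reset run to 1
  Position 2 ('b'): new char, reset run to 1
  Position 3 ('b'): continues run of 'b', length=2
  Position 4 ('a'): new char, reset run to 1
  Position 5 ('c'): new char, reset run to 1
  Position 6 ('a'): new char, reset run to 1
  Position 7 ('b'): new char, reset run to 1
  Position 8 ('a'): new char, reset run to 1
  Position 9 ('c'): new char, reset run to 1
  Position 10 ('c'): continues run of 'c', length=2
  Position 11 ('c'): continues run of 'c', length=3
Longest run: 'c' with length 3

3


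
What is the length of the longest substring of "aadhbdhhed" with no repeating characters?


Input: "aadhbdhhed"
Sliding window (track last position of each char):
  Position 0 ('a'): window [0,0] length 1 -- new best
  Position 1 ('a'): repeat (last at 0), move window start to 1
  Position 1 ('a'): window [1,1] length 1
  Position 2 ('d'): window [1,2] length 2 -- new best
  Position 3 ('h'): window [1,3] length 3 -- new best
  Position 4 ('b'): window [1,4] length 4 -- new best
  Position 5 ('d'): repeat (last at 2), move window start to 3
  Position 5 ('d'): window [3,5] length 3
  Position 6 ('h'): repeat (last at 3), move window start to 4
  Position 6 ('h'): window [4,6] length 3
  Position 7 ('h'): repeat (last at 6), move window start to 7
  Position 7 ('h'): window [7,7] length 1
  Position 8 ('e'): window [7,8] length 2
  Position 9 ('d'): window [7,9] length 3
Longest substring with no repeats: "adhb" with length 4

4


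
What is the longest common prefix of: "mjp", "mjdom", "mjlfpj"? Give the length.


Words: mjp, mjdom, mjlfpj
  Position 0: all 'm' => match
  Position 1: all 'j' => match
  Position 2: ('p', 'd', 'l') => mismatch, stop
LCP = "mj" (length 2)

2


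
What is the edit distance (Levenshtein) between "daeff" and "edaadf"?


Computing edit distance: "daeff" -> "edaadf"
DP table:
           e    d    a    a    d    f
      0    1    2    3    4    5    6
  d   1    1    1    2    3    4    5
  a   2    2    2    1    2    3    4
  e   3    2    3    2    2    3    4
  f   4    3    3    3    3    3    3
  f   5    4    4    4    4    4    3
Edit distance = dp[5][6] = 3

3


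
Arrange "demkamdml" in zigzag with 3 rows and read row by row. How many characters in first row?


Zigzag "demkamdml" into 3 rows:
Placing characters:
  'd' => row 0
  'e' => row 1
  'm' => row 2
  'k' => row 1
  'a' => row 0
  'm' => row 1
  'd' => row 2
  'm' => row 1
  'l' => row 0
Rows:
  Row 0: "dal"
  Row 1: "ekmm"
  Row 2: "md"
First row length: 3

3


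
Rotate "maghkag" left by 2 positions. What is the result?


Input: "maghkag", rotate left by 2
First 2 characters: "ma"
Remaining characters: "ghkag"
Concatenate remaining + first: "ghkag" + "ma" = "ghkagma"

ghkagma


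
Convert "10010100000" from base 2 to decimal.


Input: "10010100000" in base 2
Positional expansion:
  Digit '1' (value 1) x 2^10 = 1024
  Digit '0' (value 0) x 2^9 = 0
  Digit '0' (value 0) x 2^8 = 0
  Digit '1' (value 1) x 2^7 = 128
  Digit '0' (value 0) x 2^6 = 0
  Digit '1' (value 1) x 2^5 = 32
  Digit '0' (value 0) x 2^4 = 0
  Digit '0' (value 0) x 2^3 = 0
  Digit '0' (value 0) x 2^2 = 0
  Digit '0' (value 0) x 2^1 = 0
  Digit '0' (value 0) x 2^0 = 0
Sum = 1184

1184


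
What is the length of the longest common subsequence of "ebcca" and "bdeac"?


LCS of "ebcca" and "bdeac"
DP table:
           b    d    e    a    c
      0    0    0    0    0    0
  e   0    0    0    1    1    1
  b   0    1    1    1    1    1
  c   0    1    1    1    1    2
  c   0    1    1    1    1    2
  a   0    1    1    1    2    2
LCS length = dp[5][5] = 2

2


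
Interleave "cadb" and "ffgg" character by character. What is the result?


Interleaving "cadb" and "ffgg":
  Position 0: 'c' from first, 'f' from second => "cf"
  Position 1: 'a' from first, 'f' from second => "af"
  Position 2: 'd' from first, 'g' from second => "dg"
  Position 3: 'b' from first, 'g' from second => "bg"
Result: cfafdgbg

cfafdgbg


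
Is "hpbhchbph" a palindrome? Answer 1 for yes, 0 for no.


Input: hpbhchbph
Reversed: hpbhchbph
  Compare pos 0 ('h') with pos 8 ('h'): match
  Compare pos 1 ('p') with pos 7 ('p'): match
  Compare pos 2 ('b') with pos 6 ('b'): match
  Compare pos 3 ('h') with pos 5 ('h'): match
Result: palindrome

1


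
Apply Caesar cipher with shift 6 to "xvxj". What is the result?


Caesar cipher: shift "xvxj" by 6
  'x' (pos 23) + 6 = pos 3 = 'd'
  'v' (pos 21) + 6 = pos 1 = 'b'
  'x' (pos 23) + 6 = pos 3 = 'd'
  'j' (pos 9) + 6 = pos 15 = 'p'
Result: dbdp

dbdp


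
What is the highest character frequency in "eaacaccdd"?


Input: eaacaccdd
Character counts:
  'a': 3
  'c': 3
  'd': 2
  'e': 1
Maximum frequency: 3

3


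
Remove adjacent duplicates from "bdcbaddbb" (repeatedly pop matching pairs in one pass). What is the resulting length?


Input: bdcbaddbb
Stack-based adjacent duplicate removal:
  Read 'b': push. Stack: b
  Read 'd': push. Stack: bd
  Read 'c': push. Stack: bdc
  Read 'b': push. Stack: bdcb
  Read 'a': push. Stack: bdcba
  Read 'd': push. Stack: bdcbad
  Read 'd': matches stack top 'd' => pop. Stack: bdcba
  Read 'b': push. Stack: bdcbab
  Read 'b': matches stack top 'b' => pop. Stack: bdcba
Final stack: "bdcba" (length 5)

5


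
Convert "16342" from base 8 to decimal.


Input: "16342" in base 8
Positional expansion:
  Digit '1' (value 1) x 8^4 = 4096
  Digit '6' (value 6) x 8^3 = 3072
  Digit '3' (value 3) x 8^2 = 192
  Digit '4' (value 4) x 8^1 = 32
  Digit '2' (value 2) x 8^0 = 2
Sum = 7394

7394


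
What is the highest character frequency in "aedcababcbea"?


Input: aedcababcbea
Character counts:
  'a': 4
  'b': 3
  'c': 2
  'd': 1
  'e': 2
Maximum frequency: 4

4


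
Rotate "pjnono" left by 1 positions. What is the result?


Input: "pjnono", rotate left by 1
First 1 characters: "p"
Remaining characters: "jnono"
Concatenate remaining + first: "jnono" + "p" = "jnonop"

jnonop


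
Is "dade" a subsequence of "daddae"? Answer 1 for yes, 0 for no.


Check if "dade" is a subsequence of "daddae"
Greedy scan:
  Position 0 ('d'): matches sub[0] = 'd'
  Position 1 ('a'): matches sub[1] = 'a'
  Position 2 ('d'): matches sub[2] = 'd'
  Position 3 ('d'): no match needed
  Position 4 ('a'): no match needed
  Position 5 ('e'): matches sub[3] = 'e'
All 4 characters matched => is a subsequence

1


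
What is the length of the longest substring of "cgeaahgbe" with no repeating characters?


Input: "cgeaahgbe"
Sliding window (track last position of each char):
  Position 0 ('c'): window [0,0] length 1 -- new best
  Position 1 ('g'): window [0,1] length 2 -- new best
  Position 2 ('e'): window [0,2] length 3 -- new best
  Position 3 ('a'): window [0,3] length 4 -- new best
  Position 4 ('a'): repeat (last at 3), move window start to 4
  Position 4 ('a'): window [4,4] length 1
  Position 5 ('h'): window [4,5] length 2
  Position 6 ('g'): window [4,6] length 3
  Position 7 ('b'): window [4,7] length 4
  Position 8 ('e'): window [4,8] length 5 -- new best
Longest substring with no repeats: "ahgbe" with length 5

5


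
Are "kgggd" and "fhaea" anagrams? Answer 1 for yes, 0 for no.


Strings: "kgggd", "fhaea"
Sorted first:  dgggk
Sorted second: aaefh
Differ at position 0: 'd' vs 'a' => not anagrams

0


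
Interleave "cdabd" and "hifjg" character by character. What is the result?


Interleaving "cdabd" and "hifjg":
  Position 0: 'c' from first, 'h' from second => "ch"
  Position 1: 'd' from first, 'i' from second => "di"
  Position 2: 'a' from first, 'f' from second => "af"
  Position 3: 'b' from first, 'j' from second => "bj"
  Position 4: 'd' from first, 'g' from second => "dg"
Result: chdiafbjdg

chdiafbjdg


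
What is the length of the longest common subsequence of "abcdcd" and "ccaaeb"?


LCS of "abcdcd" and "ccaaeb"
DP table:
           c    c    a    a    e    b
      0    0    0    0    0    0    0
  a   0    0    0    1    1    1    1
  b   0    0    0    1    1    1    2
  c   0    1    1    1    1    1    2
  d   0    1    1    1    1    1    2
  c   0    1    2    2    2    2    2
  d   0    1    2    2    2    2    2
LCS length = dp[6][6] = 2

2
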